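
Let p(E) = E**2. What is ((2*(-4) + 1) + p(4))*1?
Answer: 9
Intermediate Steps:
((2*(-4) + 1) + p(4))*1 = ((2*(-4) + 1) + 4**2)*1 = ((-8 + 1) + 16)*1 = (-7 + 16)*1 = 9*1 = 9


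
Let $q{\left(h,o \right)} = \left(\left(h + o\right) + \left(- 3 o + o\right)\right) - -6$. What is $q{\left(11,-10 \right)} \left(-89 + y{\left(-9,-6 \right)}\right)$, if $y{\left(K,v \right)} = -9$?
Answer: $-2646$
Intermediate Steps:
$q{\left(h,o \right)} = 6 + h - o$ ($q{\left(h,o \right)} = \left(\left(h + o\right) - 2 o\right) + 6 = \left(h - o\right) + 6 = 6 + h - o$)
$q{\left(11,-10 \right)} \left(-89 + y{\left(-9,-6 \right)}\right) = \left(6 + 11 - -10\right) \left(-89 - 9\right) = \left(6 + 11 + 10\right) \left(-98\right) = 27 \left(-98\right) = -2646$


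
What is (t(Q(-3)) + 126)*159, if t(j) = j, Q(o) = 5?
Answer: 20829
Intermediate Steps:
(t(Q(-3)) + 126)*159 = (5 + 126)*159 = 131*159 = 20829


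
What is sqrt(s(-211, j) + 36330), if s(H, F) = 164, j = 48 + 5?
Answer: sqrt(36494) ≈ 191.03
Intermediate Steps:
j = 53
sqrt(s(-211, j) + 36330) = sqrt(164 + 36330) = sqrt(36494)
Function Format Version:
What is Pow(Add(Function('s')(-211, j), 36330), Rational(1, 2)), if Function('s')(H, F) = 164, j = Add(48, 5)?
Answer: Pow(36494, Rational(1, 2)) ≈ 191.03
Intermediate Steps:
j = 53
Pow(Add(Function('s')(-211, j), 36330), Rational(1, 2)) = Pow(Add(164, 36330), Rational(1, 2)) = Pow(36494, Rational(1, 2))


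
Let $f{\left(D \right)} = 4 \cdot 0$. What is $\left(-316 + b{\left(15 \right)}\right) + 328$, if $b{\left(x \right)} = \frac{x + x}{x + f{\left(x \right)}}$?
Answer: $14$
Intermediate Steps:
$f{\left(D \right)} = 0$
$b{\left(x \right)} = 2$ ($b{\left(x \right)} = \frac{x + x}{x + 0} = \frac{2 x}{x} = 2$)
$\left(-316 + b{\left(15 \right)}\right) + 328 = \left(-316 + 2\right) + 328 = -314 + 328 = 14$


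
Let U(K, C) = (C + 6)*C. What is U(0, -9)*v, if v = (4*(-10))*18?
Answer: -19440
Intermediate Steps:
U(K, C) = C*(6 + C) (U(K, C) = (6 + C)*C = C*(6 + C))
v = -720 (v = -40*18 = -720)
U(0, -9)*v = -9*(6 - 9)*(-720) = -9*(-3)*(-720) = 27*(-720) = -19440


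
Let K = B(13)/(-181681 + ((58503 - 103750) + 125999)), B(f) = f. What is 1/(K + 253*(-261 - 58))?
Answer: -100929/8145676816 ≈ -1.2391e-5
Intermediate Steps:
K = -13/100929 (K = 13/(-181681 + ((58503 - 103750) + 125999)) = 13/(-181681 + (-45247 + 125999)) = 13/(-181681 + 80752) = 13/(-100929) = 13*(-1/100929) = -13/100929 ≈ -0.00012880)
1/(K + 253*(-261 - 58)) = 1/(-13/100929 + 253*(-261 - 58)) = 1/(-13/100929 + 253*(-319)) = 1/(-13/100929 - 80707) = 1/(-8145676816/100929) = -100929/8145676816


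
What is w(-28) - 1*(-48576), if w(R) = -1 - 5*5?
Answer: 48550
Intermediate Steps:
w(R) = -26 (w(R) = -1 - 25 = -26)
w(-28) - 1*(-48576) = -26 - 1*(-48576) = -26 + 48576 = 48550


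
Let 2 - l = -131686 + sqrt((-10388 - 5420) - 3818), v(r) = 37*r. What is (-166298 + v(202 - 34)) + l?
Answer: -28394 - I*sqrt(19626) ≈ -28394.0 - 140.09*I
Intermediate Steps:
l = 131688 - I*sqrt(19626) (l = 2 - (-131686 + sqrt((-10388 - 5420) - 3818)) = 2 - (-131686 + sqrt(-15808 - 3818)) = 2 - (-131686 + sqrt(-19626)) = 2 - (-131686 + I*sqrt(19626)) = 2 + (131686 - I*sqrt(19626)) = 131688 - I*sqrt(19626) ≈ 1.3169e+5 - 140.09*I)
(-166298 + v(202 - 34)) + l = (-166298 + 37*(202 - 34)) + (131688 - I*sqrt(19626)) = (-166298 + 37*168) + (131688 - I*sqrt(19626)) = (-166298 + 6216) + (131688 - I*sqrt(19626)) = -160082 + (131688 - I*sqrt(19626)) = -28394 - I*sqrt(19626)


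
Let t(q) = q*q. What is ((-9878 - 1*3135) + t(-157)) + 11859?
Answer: 23495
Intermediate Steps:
t(q) = q**2
((-9878 - 1*3135) + t(-157)) + 11859 = ((-9878 - 1*3135) + (-157)**2) + 11859 = ((-9878 - 3135) + 24649) + 11859 = (-13013 + 24649) + 11859 = 11636 + 11859 = 23495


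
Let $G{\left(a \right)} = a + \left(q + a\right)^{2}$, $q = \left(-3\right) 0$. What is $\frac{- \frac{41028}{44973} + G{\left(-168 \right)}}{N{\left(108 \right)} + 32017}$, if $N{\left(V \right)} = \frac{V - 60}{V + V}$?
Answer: $\frac{959484}{1094989} \approx 0.87625$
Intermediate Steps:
$q = 0$
$N{\left(V \right)} = \frac{-60 + V}{2 V}$
$G{\left(a \right)} = a + a^{2}$ ($G{\left(a \right)} = a + \left(0 + a\right)^{2} = a + a^{2}$)
$\frac{- \frac{41028}{44973} + G{\left(-168 \right)}}{N{\left(108 \right)} + 32017} = \frac{- \frac{41028}{44973} - 168 \left(1 - 168\right)}{\frac{-60 + 108}{2 \cdot 108} + 32017} = \frac{\left(-41028\right) \frac{1}{44973} - -28056}{\frac{1}{2} \cdot \frac{1}{108} \cdot 48 + 32017} = \frac{- \frac{52}{57} + 28056}{\frac{2}{9} + 32017} = \frac{1599140}{57 \cdot \frac{288155}{9}} = \frac{1599140}{57} \cdot \frac{9}{288155} = \frac{959484}{1094989}$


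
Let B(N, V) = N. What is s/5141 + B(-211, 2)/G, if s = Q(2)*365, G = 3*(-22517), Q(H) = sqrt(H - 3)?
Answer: 211/67551 + 365*I/5141 ≈ 0.0031236 + 0.070998*I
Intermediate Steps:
Q(H) = sqrt(-3 + H)
G = -67551
s = 365*I (s = sqrt(-3 + 2)*365 = sqrt(-1)*365 = I*365 = 365*I ≈ 365.0*I)
s/5141 + B(-211, 2)/G = (365*I)/5141 - 211/(-67551) = (365*I)*(1/5141) - 211*(-1/67551) = 365*I/5141 + 211/67551 = 211/67551 + 365*I/5141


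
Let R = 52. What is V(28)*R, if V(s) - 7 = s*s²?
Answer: 1141868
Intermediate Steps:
V(s) = 7 + s³ (V(s) = 7 + s*s² = 7 + s³)
V(28)*R = (7 + 28³)*52 = (7 + 21952)*52 = 21959*52 = 1141868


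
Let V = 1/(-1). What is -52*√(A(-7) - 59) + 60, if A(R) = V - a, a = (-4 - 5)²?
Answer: 60 - 52*I*√141 ≈ 60.0 - 617.47*I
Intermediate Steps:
a = 81 (a = (-9)² = 81)
V = -1
A(R) = -82 (A(R) = -1 - 1*81 = -1 - 81 = -82)
-52*√(A(-7) - 59) + 60 = -52*√(-82 - 59) + 60 = -52*I*√141 + 60 = 60 - 52*I*√141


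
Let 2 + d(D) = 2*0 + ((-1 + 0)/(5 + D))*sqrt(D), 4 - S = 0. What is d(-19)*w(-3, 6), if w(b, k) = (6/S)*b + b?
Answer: 15 - 15*I*sqrt(19)/28 ≈ 15.0 - 2.3351*I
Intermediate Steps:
S = 4 (S = 4 - 1*0 = 4 + 0 = 4)
d(D) = -2 - sqrt(D)/(5 + D) (d(D) = -2 + (2*0 + ((-1 + 0)/(5 + D))*sqrt(D)) = -2 + (0 + (-1/(5 + D))*sqrt(D)) = -2 + (0 - sqrt(D)/(5 + D)) = -2 - sqrt(D)/(5 + D))
w(b, k) = 5*b/2 (w(b, k) = (6/4)*b + b = (6*(1/4))*b + b = 3*b/2 + b = 5*b/2)
d(-19)*w(-3, 6) = ((-10 - sqrt(-19) - 2*(-19))/(5 - 19))*((5/2)*(-3)) = ((-10 - I*sqrt(19) + 38)/(-14))*(-15/2) = -(-10 - I*sqrt(19) + 38)/14*(-15/2) = -(28 - I*sqrt(19))/14*(-15/2) = (-2 + I*sqrt(19)/14)*(-15/2) = 15 - 15*I*sqrt(19)/28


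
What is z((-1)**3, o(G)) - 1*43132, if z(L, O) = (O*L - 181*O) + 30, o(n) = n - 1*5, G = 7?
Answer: -43466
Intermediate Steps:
o(n) = -5 + n (o(n) = n - 5 = -5 + n)
z(L, O) = 30 - 181*O + L*O (z(L, O) = (L*O - 181*O) + 30 = (-181*O + L*O) + 30 = 30 - 181*O + L*O)
z((-1)**3, o(G)) - 1*43132 = (30 - 181*(-5 + 7) + (-1)**3*(-5 + 7)) - 1*43132 = (30 - 181*2 - 1*2) - 43132 = (30 - 362 - 2) - 43132 = -334 - 43132 = -43466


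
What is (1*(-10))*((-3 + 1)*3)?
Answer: 60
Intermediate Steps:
(1*(-10))*((-3 + 1)*3) = -(-20)*3 = -10*(-6) = 60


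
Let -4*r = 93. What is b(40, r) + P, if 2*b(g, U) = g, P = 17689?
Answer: 17709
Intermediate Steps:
r = -93/4 (r = -1/4*93 = -93/4 ≈ -23.250)
b(g, U) = g/2
b(40, r) + P = (1/2)*40 + 17689 = 20 + 17689 = 17709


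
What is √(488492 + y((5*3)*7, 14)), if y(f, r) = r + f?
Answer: √488611 ≈ 699.01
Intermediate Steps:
y(f, r) = f + r
√(488492 + y((5*3)*7, 14)) = √(488492 + ((5*3)*7 + 14)) = √(488492 + (15*7 + 14)) = √(488492 + (105 + 14)) = √(488492 + 119) = √488611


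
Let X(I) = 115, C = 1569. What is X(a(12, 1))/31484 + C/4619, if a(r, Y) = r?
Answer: 49929581/145424596 ≈ 0.34334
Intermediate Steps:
X(a(12, 1))/31484 + C/4619 = 115/31484 + 1569/4619 = 49929581/145424596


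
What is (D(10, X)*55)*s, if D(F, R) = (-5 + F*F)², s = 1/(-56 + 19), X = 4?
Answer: -496375/37 ≈ -13416.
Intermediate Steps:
s = -1/37 (s = 1/(-37) = -1/37 ≈ -0.027027)
D(F, R) = (-5 + F²)²
(D(10, X)*55)*s = ((-5 + 10²)²*55)*(-1/37) = ((-5 + 100)²*55)*(-1/37) = (95²*55)*(-1/37) = (9025*55)*(-1/37) = 496375*(-1/37) = -496375/37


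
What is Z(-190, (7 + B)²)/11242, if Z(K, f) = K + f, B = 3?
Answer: -45/5621 ≈ -0.0080057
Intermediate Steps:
Z(-190, (7 + B)²)/11242 = (-190 + (7 + 3)²)/11242 = (-190 + 10²)*(1/11242) = (-190 + 100)*(1/11242) = -90*1/11242 = -45/5621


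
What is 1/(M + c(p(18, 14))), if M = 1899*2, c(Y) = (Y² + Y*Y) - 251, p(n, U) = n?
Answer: 1/4195 ≈ 0.00023838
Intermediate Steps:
c(Y) = -251 + 2*Y² (c(Y) = (Y² + Y²) - 251 = 2*Y² - 251 = -251 + 2*Y²)
M = 3798
1/(M + c(p(18, 14))) = 1/(3798 + (-251 + 2*18²)) = 1/(3798 + (-251 + 2*324)) = 1/(3798 + (-251 + 648)) = 1/(3798 + 397) = 1/4195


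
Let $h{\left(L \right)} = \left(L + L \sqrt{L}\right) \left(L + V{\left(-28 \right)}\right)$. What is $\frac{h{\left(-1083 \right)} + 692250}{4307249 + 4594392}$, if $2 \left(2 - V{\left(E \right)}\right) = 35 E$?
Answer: $\frac{190329}{1271663} + \frac{12161007 i \sqrt{3}}{8901641} \approx 0.14967 + 2.3662 i$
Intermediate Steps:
$V{\left(E \right)} = 2 - \frac{35 E}{2}$
$h{\left(L \right)} = \left(492 + L\right) \left(L + L^{\frac{3}{2}}\right)$ ($h{\left(L \right)} = \left(L + L \sqrt{L}\right) \left(L + \left(2 - -490\right)\right) = \left(L + L^{\frac{3}{2}}\right) \left(L + \left(2 + 490\right)\right) = \left(L + L^{\frac{3}{2}}\right) \left(L + 492\right) = \left(L + L^{\frac{3}{2}}\right) \left(492 + L\right) = \left(492 + L\right) \left(L + L^{\frac{3}{2}}\right)$)
$\frac{h{\left(-1083 \right)} + 692250}{4307249 + 4594392} = \frac{\left(\left(-1083\right)^{2} + \left(-1083\right)^{\frac{5}{2}} + 492 \left(-1083\right) + 492 \left(-1083\right)^{\frac{3}{2}}\right) + 692250}{4307249 + 4594392} = \frac{\left(1172889 + 22284891 i \sqrt{3} - 532836 + 492 \left(- 20577 i \sqrt{3}\right)\right) + 692250}{8901641} = \left(\left(1172889 + 22284891 i \sqrt{3} - 532836 - 10123884 i \sqrt{3}\right) + 692250\right) \frac{1}{8901641} = \left(\left(640053 + 12161007 i \sqrt{3}\right) + 692250\right) \frac{1}{8901641} = \left(1332303 + 12161007 i \sqrt{3}\right) \frac{1}{8901641} = \frac{190329}{1271663} + \frac{12161007 i \sqrt{3}}{8901641}$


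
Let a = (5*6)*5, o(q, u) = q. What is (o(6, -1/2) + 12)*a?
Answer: 2700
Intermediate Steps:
a = 150 (a = 30*5 = 150)
(o(6, -1/2) + 12)*a = (6 + 12)*150 = 18*150 = 2700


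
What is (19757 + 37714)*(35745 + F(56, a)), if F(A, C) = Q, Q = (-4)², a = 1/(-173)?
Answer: 2055220431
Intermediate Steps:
a = -1/173 ≈ -0.0057803
Q = 16
F(A, C) = 16
(19757 + 37714)*(35745 + F(56, a)) = (19757 + 37714)*(35745 + 16) = 57471*35761 = 2055220431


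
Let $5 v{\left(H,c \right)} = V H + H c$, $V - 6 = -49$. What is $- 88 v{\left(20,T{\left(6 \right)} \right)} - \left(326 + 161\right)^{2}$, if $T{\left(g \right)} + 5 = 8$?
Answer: $-223089$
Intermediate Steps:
$V = -43$ ($V = 6 - 49 = -43$)
$T{\left(g \right)} = 3$ ($T{\left(g \right)} = -5 + 8 = 3$)
$v{\left(H,c \right)} = - \frac{43 H}{5} + \frac{H c}{5}$ ($v{\left(H,c \right)} = \frac{- 43 H + H c}{5} = - \frac{43 H}{5} + \frac{H c}{5}$)
$- 88 v{\left(20,T{\left(6 \right)} \right)} - \left(326 + 161\right)^{2} = - 88 \cdot \frac{1}{5} \cdot 20 \left(-43 + 3\right) - \left(326 + 161\right)^{2} = - 88 \cdot \frac{1}{5} \cdot 20 \left(-40\right) - 487^{2} = \left(-88\right) \left(-160\right) - 237169 = 14080 - 237169 = -223089$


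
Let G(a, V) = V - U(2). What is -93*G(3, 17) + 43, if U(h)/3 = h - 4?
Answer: -2096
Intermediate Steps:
U(h) = -12 + 3*h (U(h) = 3*(h - 4) = 3*(-4 + h) = -12 + 3*h)
G(a, V) = 6 + V (G(a, V) = V - (-12 + 3*2) = V - (-12 + 6) = V - 1*(-6) = V + 6 = 6 + V)
-93*G(3, 17) + 43 = -93*(6 + 17) + 43 = -93*23 + 43 = -2139 + 43 = -2096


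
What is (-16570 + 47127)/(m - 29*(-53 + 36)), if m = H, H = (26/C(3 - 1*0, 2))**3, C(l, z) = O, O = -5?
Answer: 3819625/44049 ≈ 86.713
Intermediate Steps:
C(l, z) = -5
H = -17576/125 (H = (26/(-5))**3 = (26*(-1/5))**3 = (-26/5)**3 = -17576/125 ≈ -140.61)
m = -17576/125 ≈ -140.61
(-16570 + 47127)/(m - 29*(-53 + 36)) = (-16570 + 47127)/(-17576/125 - 29*(-53 + 36)) = 30557/(-17576/125 - 29*(-17)) = 30557/(-17576/125 + 493) = 30557/(44049/125) = 30557*(125/44049) = 3819625/44049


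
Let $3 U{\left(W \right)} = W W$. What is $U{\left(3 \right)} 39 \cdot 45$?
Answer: $5265$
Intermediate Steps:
$U{\left(W \right)} = \frac{W^{2}}{3}$ ($U{\left(W \right)} = \frac{W W}{3} = \frac{W^{2}}{3}$)
$U{\left(3 \right)} 39 \cdot 45 = \frac{3^{2}}{3} \cdot 39 \cdot 45 = \frac{1}{3} \cdot 9 \cdot 39 \cdot 45 = 3 \cdot 39 \cdot 45 = 117 \cdot 45 = 5265$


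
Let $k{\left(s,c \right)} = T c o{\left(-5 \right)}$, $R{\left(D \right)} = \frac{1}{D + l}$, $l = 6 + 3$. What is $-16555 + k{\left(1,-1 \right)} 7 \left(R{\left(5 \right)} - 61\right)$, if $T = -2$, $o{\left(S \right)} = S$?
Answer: $-12290$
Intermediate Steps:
$l = 9$
$R{\left(D \right)} = \frac{1}{9 + D}$ ($R{\left(D \right)} = \frac{1}{D + 9} = \frac{1}{9 + D}$)
$k{\left(s,c \right)} = 10 c$ ($k{\left(s,c \right)} = - 2 c \left(-5\right) = 10 c$)
$-16555 + k{\left(1,-1 \right)} 7 \left(R{\left(5 \right)} - 61\right) = -16555 + 10 \left(-1\right) 7 \left(\frac{1}{9 + 5} - 61\right) = -16555 + \left(-10\right) 7 \left(\frac{1}{14} - 61\right) = -16555 - 70 \left(\frac{1}{14} - 61\right) = -16555 - -4265 = -16555 + 4265 = -12290$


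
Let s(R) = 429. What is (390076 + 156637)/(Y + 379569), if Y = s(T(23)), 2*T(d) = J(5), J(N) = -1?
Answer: 546713/379998 ≈ 1.4387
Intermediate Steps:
T(d) = -½ (T(d) = (½)*(-1) = -½)
Y = 429
(390076 + 156637)/(Y + 379569) = (390076 + 156637)/(429 + 379569) = 546713/379998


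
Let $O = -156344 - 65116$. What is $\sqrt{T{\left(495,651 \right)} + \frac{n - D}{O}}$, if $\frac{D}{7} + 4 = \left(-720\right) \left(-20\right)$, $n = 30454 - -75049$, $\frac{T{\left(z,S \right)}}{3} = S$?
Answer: $\frac{\sqrt{2660636735765}}{36910} \approx 44.193$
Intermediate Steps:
$T{\left(z,S \right)} = 3 S$
$n = 105503$ ($n = 30454 + 75049 = 105503$)
$O = -221460$
$D = 100772$ ($D = -28 + 7 \left(\left(-720\right) \left(-20\right)\right) = -28 + 7 \cdot 14400 = -28 + 100800 = 100772$)
$\sqrt{T{\left(495,651 \right)} + \frac{n - D}{O}} = \sqrt{3 \cdot 651 + \frac{105503 - 100772}{-221460}} = \sqrt{1953 + \left(105503 - 100772\right) \left(- \frac{1}{221460}\right)} = \sqrt{1953 + 4731 \left(- \frac{1}{221460}\right)} = \sqrt{1953 - \frac{1577}{73820}} = \sqrt{\frac{144168883}{73820}} = \frac{\sqrt{2660636735765}}{36910}$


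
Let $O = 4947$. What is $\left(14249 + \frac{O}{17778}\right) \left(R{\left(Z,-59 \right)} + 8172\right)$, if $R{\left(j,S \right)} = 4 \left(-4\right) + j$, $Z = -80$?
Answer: $\frac{340973658474}{2963} \approx 1.1508 \cdot 10^{8}$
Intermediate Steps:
$R{\left(j,S \right)} = -16 + j$
$\left(14249 + \frac{O}{17778}\right) \left(R{\left(Z,-59 \right)} + 8172\right) = \left(14249 + \frac{4947}{17778}\right) \left(\left(-16 - 80\right) + 8172\right) = \left(14249 + 4947 \cdot \frac{1}{17778}\right) \left(-96 + 8172\right) = \left(14249 + \frac{1649}{5926}\right) 8076 = \frac{84441223}{5926} \cdot 8076 = \frac{340973658474}{2963}$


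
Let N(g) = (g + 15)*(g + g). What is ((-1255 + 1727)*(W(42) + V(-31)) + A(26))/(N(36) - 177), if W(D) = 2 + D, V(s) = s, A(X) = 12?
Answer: 6148/3495 ≈ 1.7591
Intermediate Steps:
N(g) = 2*g*(15 + g) (N(g) = (15 + g)*(2*g) = 2*g*(15 + g))
((-1255 + 1727)*(W(42) + V(-31)) + A(26))/(N(36) - 177) = ((-1255 + 1727)*((2 + 42) - 31) + 12)/(2*36*(15 + 36) - 177) = (472*(44 - 31) + 12)/(2*36*51 - 177) = (472*13 + 12)/(3672 - 177) = (6136 + 12)/3495 = 6148*(1/3495) = 6148/3495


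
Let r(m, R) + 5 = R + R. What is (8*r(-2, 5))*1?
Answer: 40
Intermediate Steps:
r(m, R) = -5 + 2*R (r(m, R) = -5 + (R + R) = -5 + 2*R)
(8*r(-2, 5))*1 = (8*(-5 + 2*5))*1 = (8*(-5 + 10))*1 = (8*5)*1 = 40*1 = 40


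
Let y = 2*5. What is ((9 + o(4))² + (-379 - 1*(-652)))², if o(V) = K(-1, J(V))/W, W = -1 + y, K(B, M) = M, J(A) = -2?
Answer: 803949316/6561 ≈ 1.2253e+5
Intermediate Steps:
y = 10
W = 9 (W = -1 + 10 = 9)
o(V) = -2/9
((9 + o(4))² + (-379 - 1*(-652)))² = ((9 - 2/9)² + (-379 - 1*(-652)))² = ((79/9)² + (-379 + 652))² = (6241/81 + 273)² = (28354/81)² = 803949316/6561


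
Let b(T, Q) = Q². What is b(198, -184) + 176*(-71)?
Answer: 21360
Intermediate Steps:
b(198, -184) + 176*(-71) = (-184)² + 176*(-71) = 33856 - 12496 = 21360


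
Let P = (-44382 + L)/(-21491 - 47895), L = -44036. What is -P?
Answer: -44209/34693 ≈ -1.2743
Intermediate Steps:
P = 44209/34693 (P = (-44382 - 44036)/(-21491 - 47895) = -88418/(-69386) = -88418*(-1/69386) = 44209/34693 ≈ 1.2743)
-P = -1*44209/34693 = -44209/34693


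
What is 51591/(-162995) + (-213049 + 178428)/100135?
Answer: -308831848/466328695 ≈ -0.66226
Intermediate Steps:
51591/(-162995) + (-213049 + 178428)/100135 = 51591*(-1/162995) - 34621*1/100135 = -51591/162995 - 34621/100135 = -308831848/466328695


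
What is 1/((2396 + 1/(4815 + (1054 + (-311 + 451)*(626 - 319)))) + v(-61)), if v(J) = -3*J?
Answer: 48849/125981572 ≈ 0.00038775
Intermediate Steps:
1/((2396 + 1/(4815 + (1054 + (-311 + 451)*(626 - 319)))) + v(-61)) = 1/((2396 + 1/(4815 + (1054 + (-311 + 451)*(626 - 319)))) - 3*(-61)) = 1/((2396 + 1/(4815 + (1054 + 140*307))) + 183) = 1/((2396 + 1/(4815 + (1054 + 42980))) + 183) = 1/((2396 + 1/(4815 + 44034)) + 183) = 1/((2396 + 1/48849) + 183) = 1/(117042205/48849 + 183) = 1/(125981572/48849) = 48849/125981572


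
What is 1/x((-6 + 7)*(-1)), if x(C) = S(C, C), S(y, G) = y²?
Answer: 1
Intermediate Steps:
x(C) = C²
1/x((-6 + 7)*(-1)) = 1/(((-6 + 7)*(-1))²) = 1/((1*(-1))²) = 1/((-1)²) = 1/1 = 1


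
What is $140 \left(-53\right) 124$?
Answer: $-920080$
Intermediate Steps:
$140 \left(-53\right) 124 = \left(-7420\right) 124 = -920080$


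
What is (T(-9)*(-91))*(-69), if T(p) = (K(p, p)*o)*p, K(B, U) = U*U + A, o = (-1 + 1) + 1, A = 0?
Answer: -4577391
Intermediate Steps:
o = 1 (o = 0 + 1 = 1)
K(B, U) = U² (K(B, U) = U*U + 0 = U² + 0 = U²)
T(p) = p³ (T(p) = (p²*1)*p = p²*p = p³)
(T(-9)*(-91))*(-69) = ((-9)³*(-91))*(-69) = -729*(-91)*(-69) = 66339*(-69) = -4577391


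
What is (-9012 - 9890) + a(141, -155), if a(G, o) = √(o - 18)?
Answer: -18902 + I*√173 ≈ -18902.0 + 13.153*I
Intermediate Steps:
a(G, o) = √(-18 + o)
(-9012 - 9890) + a(141, -155) = (-9012 - 9890) + √(-18 - 155) = -18902 + √(-173) = -18902 + I*√173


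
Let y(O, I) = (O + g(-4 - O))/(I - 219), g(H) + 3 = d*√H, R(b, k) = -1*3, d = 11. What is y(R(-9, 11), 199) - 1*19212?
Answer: -192117/10 - 11*I/20 ≈ -19212.0 - 0.55*I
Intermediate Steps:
R(b, k) = -3
g(H) = -3 + 11*√H
y(O, I) = (-3 + O + 11*√(-4 - O))/(-219 + I) (y(O, I) = (O + (-3 + 11*√(-4 - O)))/(I - 219) = (-3 + O + 11*√(-4 - O))/(-219 + I))
y(R(-9, 11), 199) - 1*19212 = (-3 - 3 + 11*√(-4 - 1*(-3)))/(-219 + 199) - 1*19212 = (-3 - 3 + 11*√(-4 + 3))/(-20) - 19212 = -(-3 - 3 + 11*√(-1))/20 - 19212 = -(-3 - 3 + 11*I)/20 - 19212 = -(-6 + 11*I)/20 - 19212 = (3/10 - 11*I/20) - 19212 = -192117/10 - 11*I/20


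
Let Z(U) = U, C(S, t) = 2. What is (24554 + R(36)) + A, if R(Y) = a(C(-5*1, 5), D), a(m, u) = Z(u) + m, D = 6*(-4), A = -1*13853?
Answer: 10679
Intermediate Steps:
A = -13853
D = -24
a(m, u) = m + u (a(m, u) = u + m = m + u)
R(Y) = -22 (R(Y) = 2 - 24 = -22)
(24554 + R(36)) + A = (24554 - 22) - 13853 = 24532 - 13853 = 10679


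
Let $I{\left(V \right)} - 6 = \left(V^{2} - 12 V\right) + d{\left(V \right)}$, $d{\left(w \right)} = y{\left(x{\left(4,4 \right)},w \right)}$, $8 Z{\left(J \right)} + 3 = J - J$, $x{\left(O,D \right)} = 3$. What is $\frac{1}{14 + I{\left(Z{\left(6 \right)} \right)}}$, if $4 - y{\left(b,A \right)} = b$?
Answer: $\frac{64}{1641} \approx 0.039001$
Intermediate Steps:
$y{\left(b,A \right)} = 4 - b$
$Z{\left(J \right)} = - \frac{3}{8}$ ($Z{\left(J \right)} = - \frac{3}{8} + \frac{J - J}{8} = - \frac{3}{8} + \frac{1}{8} \cdot 0 = - \frac{3}{8} + 0 = - \frac{3}{8}$)
$d{\left(w \right)} = 1$ ($d{\left(w \right)} = 4 - 3 = 1$)
$I{\left(V \right)} = 7 + V^{2} - 12 V$ ($I{\left(V \right)} = 6 + \left(\left(V^{2} - 12 V\right) + 1\right) = 6 + \left(1 + V^{2} - 12 V\right) = 7 + V^{2} - 12 V$)
$\frac{1}{14 + I{\left(Z{\left(6 \right)} \right)}} = \frac{1}{14 + \left(7 + \left(- \frac{3}{8}\right)^{2} - - \frac{9}{2}\right)} = \frac{1}{14 + \left(7 + \frac{9}{64} + \frac{9}{2}\right)} = \frac{1}{14 + \frac{745}{64}} = \frac{1}{\frac{1641}{64}} = \frac{64}{1641}$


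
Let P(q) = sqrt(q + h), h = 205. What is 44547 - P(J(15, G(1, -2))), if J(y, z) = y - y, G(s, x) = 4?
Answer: 44547 - sqrt(205) ≈ 44533.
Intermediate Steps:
J(y, z) = 0
P(q) = sqrt(205 + q) (P(q) = sqrt(q + 205) = sqrt(205 + q))
44547 - P(J(15, G(1, -2))) = 44547 - sqrt(205 + 0) = 44547 - sqrt(205)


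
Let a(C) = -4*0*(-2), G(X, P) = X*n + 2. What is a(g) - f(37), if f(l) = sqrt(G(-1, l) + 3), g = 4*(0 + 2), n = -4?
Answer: -3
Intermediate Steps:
g = 8 (g = 4*2 = 8)
G(X, P) = 2 - 4*X (G(X, P) = X*(-4) + 2 = -4*X + 2 = 2 - 4*X)
a(C) = 0 (a(C) = 0*(-2) = 0)
f(l) = 3 (f(l) = sqrt((2 - 4*(-1)) + 3) = sqrt((2 + 4) + 3) = sqrt(6 + 3) = sqrt(9) = 3)
a(g) - f(37) = 0 - 1*3 = 0 - 3 = -3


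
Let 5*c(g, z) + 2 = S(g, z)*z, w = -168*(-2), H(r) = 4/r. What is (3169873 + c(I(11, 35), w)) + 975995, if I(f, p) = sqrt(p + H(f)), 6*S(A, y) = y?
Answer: 20748154/5 ≈ 4.1496e+6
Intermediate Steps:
S(A, y) = y/6
w = 336
I(f, p) = sqrt(p + 4/f)
c(g, z) = -2/5 + z**2/30 (c(g, z) = -2/5 + ((z/6)*z)/5 = -2/5 + (z**2/6)/5 = -2/5 + z**2/30)
(3169873 + c(I(11, 35), w)) + 975995 = (3169873 + (-2/5 + (1/30)*336**2)) + 975995 = (3169873 + (-2/5 + (1/30)*112896)) + 975995 = (3169873 + (-2/5 + 18816/5)) + 975995 = (3169873 + 18814/5) + 975995 = 15868179/5 + 975995 = 20748154/5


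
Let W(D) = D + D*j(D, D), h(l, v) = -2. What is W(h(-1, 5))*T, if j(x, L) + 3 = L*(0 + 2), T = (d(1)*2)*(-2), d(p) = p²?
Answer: -48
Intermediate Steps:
T = -4 (T = (1²*2)*(-2) = (1*2)*(-2) = 2*(-2) = -4)
j(x, L) = -3 + 2*L (j(x, L) = -3 + L*(0 + 2) = -3 + L*2 = -3 + 2*L)
W(D) = D + D*(-3 + 2*D)
W(h(-1, 5))*T = (2*(-2)*(-1 - 2))*(-4) = (2*(-2)*(-3))*(-4) = 12*(-4) = -48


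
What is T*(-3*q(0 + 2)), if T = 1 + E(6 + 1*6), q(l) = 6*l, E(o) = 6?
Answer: -252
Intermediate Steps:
T = 7 (T = 1 + 6 = 7)
T*(-3*q(0 + 2)) = 7*(-18*(0 + 2)) = 7*(-18*2) = 7*(-3*12) = 7*(-36) = -252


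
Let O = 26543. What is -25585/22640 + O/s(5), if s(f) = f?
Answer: 120161119/22640 ≈ 5307.5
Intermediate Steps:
-25585/22640 + O/s(5) = -25585/22640 + 26543/5 = -25585*1/22640 + 26543*(1/5) = -5117/4528 + 26543/5 = 120161119/22640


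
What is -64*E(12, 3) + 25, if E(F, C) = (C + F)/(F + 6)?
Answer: -85/3 ≈ -28.333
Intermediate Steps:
E(F, C) = (C + F)/(6 + F)
-64*E(12, 3) + 25 = -64*(3 + 12)/(6 + 12) + 25 = -64*15/18 + 25 = -32*15/9 + 25 = -64*5/6 + 25 = -160/3 + 25 = -85/3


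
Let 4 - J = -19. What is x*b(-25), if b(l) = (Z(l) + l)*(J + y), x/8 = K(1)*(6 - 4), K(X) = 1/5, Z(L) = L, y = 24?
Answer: -7520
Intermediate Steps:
J = 23 (J = 4 - 1*(-19) = 4 + 19 = 23)
K(X) = ⅕
x = 16/5 (x = 8*((6 - 4)/5) = 8*((⅕)*2) = 8*(⅖) = 16/5 ≈ 3.2000)
b(l) = 94*l (b(l) = (l + l)*(23 + 24) = (2*l)*47 = 94*l)
x*b(-25) = 16*(94*(-25))/5 = (16/5)*(-2350) = -7520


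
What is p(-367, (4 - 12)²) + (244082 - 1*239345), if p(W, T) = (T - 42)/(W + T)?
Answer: 1435289/303 ≈ 4736.9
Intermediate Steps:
p(W, T) = (-42 + T)/(T + W)
p(-367, (4 - 12)²) + (244082 - 1*239345) = (-42 + (4 - 12)²)/((4 - 12)² - 367) + (244082 - 1*239345) = (-42 + (-8)²)/((-8)² - 367) + (244082 - 239345) = (-42 + 64)/(64 - 367) + 4737 = 22/(-303) + 4737 = -1/303*22 + 4737 = -22/303 + 4737 = 1435289/303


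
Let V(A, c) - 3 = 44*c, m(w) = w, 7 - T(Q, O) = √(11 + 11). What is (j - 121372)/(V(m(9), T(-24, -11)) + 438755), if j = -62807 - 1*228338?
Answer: -12937299223/13769922126 - 648241*√22/6884961063 ≈ -0.93997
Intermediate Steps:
T(Q, O) = 7 - √22 (T(Q, O) = 7 - √(11 + 11) = 7 - √22)
V(A, c) = 3 + 44*c
j = -291145 (j = -62807 - 228338 = -291145)
(j - 121372)/(V(m(9), T(-24, -11)) + 438755) = (-291145 - 121372)/((3 + 44*(7 - √22)) + 438755) = -412517/((3 + (308 - 44*√22)) + 438755) = -412517/((311 - 44*√22) + 438755) = -412517/(439066 - 44*√22)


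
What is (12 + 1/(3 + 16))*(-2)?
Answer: -458/19 ≈ -24.105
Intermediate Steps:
(12 + 1/(3 + 16))*(-2) = (12 + 1/19)*(-2) = (229/19)*(-2) = -458/19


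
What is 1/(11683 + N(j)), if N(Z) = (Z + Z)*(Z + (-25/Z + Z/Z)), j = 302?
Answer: 1/194645 ≈ 5.1376e-6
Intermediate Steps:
N(Z) = 2*Z*(1 + Z - 25/Z) (N(Z) = (2*Z)*(Z + (-25/Z + 1)) = (2*Z)*(Z + (1 - 25/Z)) = (2*Z)*(1 + Z - 25/Z) = 2*Z*(1 + Z - 25/Z))
1/(11683 + N(j)) = 1/(11683 + (-50 + 2*302 + 2*302²)) = 1/(11683 + (-50 + 604 + 2*91204)) = 1/(11683 + (-50 + 604 + 182408)) = 1/(11683 + 182962) = 1/194645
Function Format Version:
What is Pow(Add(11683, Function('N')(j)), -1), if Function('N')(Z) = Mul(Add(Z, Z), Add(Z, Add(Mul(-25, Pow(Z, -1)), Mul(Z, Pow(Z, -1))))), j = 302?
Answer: Rational(1, 194645) ≈ 5.1376e-6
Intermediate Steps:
Function('N')(Z) = Mul(2, Z, Add(1, Z, Mul(-25, Pow(Z, -1)))) (Function('N')(Z) = Mul(Mul(2, Z), Add(Z, Add(Mul(-25, Pow(Z, -1)), 1))) = Mul(Mul(2, Z), Add(Z, Add(1, Mul(-25, Pow(Z, -1))))) = Mul(Mul(2, Z), Add(1, Z, Mul(-25, Pow(Z, -1)))) = Mul(2, Z, Add(1, Z, Mul(-25, Pow(Z, -1)))))
Pow(Add(11683, Function('N')(j)), -1) = Pow(Add(11683, Add(-50, Mul(2, 302), Mul(2, Pow(302, 2)))), -1) = Pow(Add(11683, Add(-50, 604, Mul(2, 91204))), -1) = Pow(Add(11683, Add(-50, 604, 182408)), -1) = Pow(Add(11683, 182962), -1) = Pow(194645, -1) = Rational(1, 194645)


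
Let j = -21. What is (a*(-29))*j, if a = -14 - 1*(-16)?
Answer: 1218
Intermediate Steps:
a = 2 (a = -14 + 16 = 2)
(a*(-29))*j = (2*(-29))*(-21) = -58*(-21) = 1218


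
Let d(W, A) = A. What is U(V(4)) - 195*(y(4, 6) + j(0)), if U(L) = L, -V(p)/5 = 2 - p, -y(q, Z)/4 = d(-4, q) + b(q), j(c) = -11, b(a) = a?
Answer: 8395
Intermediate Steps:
y(q, Z) = -8*q (y(q, Z) = -4*(q + q) = -8*q)
V(p) = -10 + 5*p (V(p) = -5*(2 - p) = -10 + 5*p)
U(V(4)) - 195*(y(4, 6) + j(0)) = (-10 + 5*4) - 195*(-8*4 - 11) = (-10 + 20) - 195*(-32 - 11) = 10 - 195*(-43) = 10 + 8385 = 8395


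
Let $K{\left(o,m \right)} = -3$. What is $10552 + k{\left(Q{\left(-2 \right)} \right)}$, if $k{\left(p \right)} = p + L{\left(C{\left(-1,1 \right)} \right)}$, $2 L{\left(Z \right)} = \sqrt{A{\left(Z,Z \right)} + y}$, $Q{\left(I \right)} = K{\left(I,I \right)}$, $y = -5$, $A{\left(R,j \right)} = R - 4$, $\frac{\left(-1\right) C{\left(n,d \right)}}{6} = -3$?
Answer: $\frac{21101}{2} \approx 10551.0$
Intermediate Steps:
$C{\left(n,d \right)} = 18$ ($C{\left(n,d \right)} = \left(-6\right) \left(-3\right) = 18$)
$A{\left(R,j \right)} = -4 + R$ ($A{\left(R,j \right)} = R - 4 = -4 + R$)
$Q{\left(I \right)} = -3$
$L{\left(Z \right)} = \frac{\sqrt{-9 + Z}}{2}$ ($L{\left(Z \right)} = \frac{\sqrt{\left(-4 + Z\right) - 5}}{2} = \frac{\sqrt{-9 + Z}}{2}$)
$k{\left(p \right)} = \frac{3}{2} + p$ ($k{\left(p \right)} = p + \frac{\sqrt{-9 + 18}}{2} = p + \frac{\sqrt{9}}{2} = p + \frac{1}{2} \cdot 3 = p + \frac{3}{2} = \frac{3}{2} + p$)
$10552 + k{\left(Q{\left(-2 \right)} \right)} = 10552 + \left(\frac{3}{2} - 3\right) = 10552 - \frac{3}{2} = \frac{21101}{2}$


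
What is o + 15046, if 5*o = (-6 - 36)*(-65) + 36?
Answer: 77996/5 ≈ 15599.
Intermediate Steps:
o = 2766/5 (o = ((-6 - 36)*(-65) + 36)/5 = (-42*(-65) + 36)/5 = (2730 + 36)/5 = (⅕)*2766 = 2766/5 ≈ 553.20)
o + 15046 = 2766/5 + 15046 = 77996/5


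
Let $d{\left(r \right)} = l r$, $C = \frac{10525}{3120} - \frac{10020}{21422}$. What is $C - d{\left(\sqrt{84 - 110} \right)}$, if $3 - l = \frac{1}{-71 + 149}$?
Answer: $\frac{19420415}{6683664} - \frac{233 i \sqrt{26}}{78} \approx 2.9057 - 15.232 i$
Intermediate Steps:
$l = \frac{233}{78}$ ($l = 3 - \frac{1}{-71 + 149} = 3 - \frac{1}{78} = \frac{233}{78} \approx 2.9872$)
$C = \frac{19420415}{6683664}$ ($C = 10525 \cdot \frac{1}{3120} - \frac{5010}{10711} = \frac{2105}{624} - \frac{5010}{10711} = \frac{19420415}{6683664} \approx 2.9057$)
$d{\left(r \right)} = \frac{233 r}{78}$
$C - d{\left(\sqrt{84 - 110} \right)} = \frac{19420415}{6683664} - \frac{233 \sqrt{84 - 110}}{78} = \frac{19420415}{6683664} - \frac{233 \sqrt{-26}}{78} = \frac{19420415}{6683664} - \frac{233 i \sqrt{26}}{78}$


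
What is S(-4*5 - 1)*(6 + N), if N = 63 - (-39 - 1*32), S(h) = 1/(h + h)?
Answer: -10/3 ≈ -3.3333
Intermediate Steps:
S(h) = 1/(2*h)
N = 134 (N = 63 - (-39 - 32) = 63 - 1*(-71) = 63 + 71 = 134)
S(-4*5 - 1)*(6 + N) = (1/(2*(-4*5 - 1)))*(6 + 134) = (1/(2*(-20 - 1)))*140 = ((1/2)/(-21))*140 = ((1/2)*(-1/21))*140 = -1/42*140 = -10/3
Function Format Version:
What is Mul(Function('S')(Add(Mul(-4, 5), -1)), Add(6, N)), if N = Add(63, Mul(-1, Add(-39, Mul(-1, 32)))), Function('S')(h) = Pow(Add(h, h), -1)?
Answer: Rational(-10, 3) ≈ -3.3333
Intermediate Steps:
Function('S')(h) = Mul(Rational(1, 2), Pow(h, -1)) (Function('S')(h) = Pow(Mul(2, h), -1) = Mul(Rational(1, 2), Pow(h, -1)))
N = 134 (N = Add(63, Mul(-1, Add(-39, -32))) = Add(63, Mul(-1, -71)) = Add(63, 71) = 134)
Mul(Function('S')(Add(Mul(-4, 5), -1)), Add(6, N)) = Mul(Mul(Rational(1, 2), Pow(Add(Mul(-4, 5), -1), -1)), Add(6, 134)) = Mul(Mul(Rational(1, 2), Pow(Add(-20, -1), -1)), 140) = Mul(Mul(Rational(1, 2), Pow(-21, -1)), 140) = Mul(Mul(Rational(1, 2), Rational(-1, 21)), 140) = Mul(Rational(-1, 42), 140) = Rational(-10, 3)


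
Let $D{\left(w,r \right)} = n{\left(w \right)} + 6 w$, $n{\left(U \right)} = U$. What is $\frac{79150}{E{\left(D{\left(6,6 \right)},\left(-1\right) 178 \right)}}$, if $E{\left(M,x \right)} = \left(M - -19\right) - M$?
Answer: $\frac{79150}{19} \approx 4165.8$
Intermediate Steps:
$D{\left(w,r \right)} = 7 w$ ($D{\left(w,r \right)} = w + 6 w = 7 w$)
$E{\left(M,x \right)} = 19$ ($E{\left(M,x \right)} = \left(M + 19\right) - M = \left(19 + M\right) - M = 19$)
$\frac{79150}{E{\left(D{\left(6,6 \right)},\left(-1\right) 178 \right)}} = \frac{79150}{19}$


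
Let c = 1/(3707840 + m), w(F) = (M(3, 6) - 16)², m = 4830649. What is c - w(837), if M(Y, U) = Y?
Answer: -1443004640/8538489 ≈ -169.00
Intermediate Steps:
w(F) = 169 (w(F) = (3 - 16)² = (-13)² = 169)
c = 1/8538489 (c = 1/(3707840 + 4830649) = 1/8538489 ≈ 1.1712e-7)
c - w(837) = 1/8538489 - 1*169 = 1/8538489 - 169 = -1443004640/8538489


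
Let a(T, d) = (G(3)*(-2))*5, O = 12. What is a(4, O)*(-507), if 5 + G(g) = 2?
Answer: -15210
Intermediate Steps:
G(g) = -3 (G(g) = -5 + 2 = -3)
a(T, d) = 30 (a(T, d) = -3*(-2)*5 = 6*5 = 30)
a(4, O)*(-507) = 30*(-507) = -15210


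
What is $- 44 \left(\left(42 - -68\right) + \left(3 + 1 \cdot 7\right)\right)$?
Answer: $-5280$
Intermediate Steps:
$- 44 \left(\left(42 - -68\right) + \left(3 + 1 \cdot 7\right)\right) = - 44 \left(\left(42 + 68\right) + \left(3 + 7\right)\right) = - 44 \left(110 + 10\right) = \left(-44\right) 120 = -5280$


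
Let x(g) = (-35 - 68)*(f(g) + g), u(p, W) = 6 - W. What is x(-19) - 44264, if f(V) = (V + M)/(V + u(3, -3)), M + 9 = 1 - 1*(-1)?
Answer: -212874/5 ≈ -42575.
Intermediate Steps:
M = -7 (M = -9 + (1 - 1*(-1)) = -9 + (1 + 1) = -9 + 2 = -7)
f(V) = (-7 + V)/(9 + V) (f(V) = (V - 7)/(V + (6 - 1*(-3))) = (-7 + V)/(V + (6 + 3)) = (-7 + V)/(V + 9) = (-7 + V)/(9 + V))
x(g) = -103*g - 103*(-7 + g)/(9 + g) (x(g) = (-35 - 68)*((-7 + g)/(9 + g) + g) = -103*(g + (-7 + g)/(9 + g)) = -103*g - 103*(-7 + g)/(9 + g))
x(-19) - 44264 = 103*(7 - 1*(-19)² - 10*(-19))/(9 - 19) - 44264 = 103*(7 - 1*361 + 190)/(-10) - 44264 = 103*(-⅒)*(7 - 361 + 190) - 44264 = 103*(-⅒)*(-164) - 44264 = 8446/5 - 44264 = -212874/5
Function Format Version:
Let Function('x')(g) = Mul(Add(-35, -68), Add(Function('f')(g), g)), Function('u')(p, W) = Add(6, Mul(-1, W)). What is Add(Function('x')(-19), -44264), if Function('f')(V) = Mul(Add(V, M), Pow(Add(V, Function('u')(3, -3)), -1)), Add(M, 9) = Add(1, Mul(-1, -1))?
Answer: Rational(-212874, 5) ≈ -42575.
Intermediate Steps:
M = -7 (M = Add(-9, Add(1, Mul(-1, -1))) = Add(-9, Add(1, 1)) = Add(-9, 2) = -7)
Function('f')(V) = Mul(Pow(Add(9, V), -1), Add(-7, V)) (Function('f')(V) = Mul(Add(V, -7), Pow(Add(V, Add(6, Mul(-1, -3))), -1)) = Mul(Add(-7, V), Pow(Add(V, Add(6, 3)), -1)) = Mul(Add(-7, V), Pow(Add(V, 9), -1)) = Mul(Add(-7, V), Pow(Add(9, V), -1)) = Mul(Pow(Add(9, V), -1), Add(-7, V)))
Function('x')(g) = Add(Mul(-103, g), Mul(-103, Pow(Add(9, g), -1), Add(-7, g))) (Function('x')(g) = Mul(Add(-35, -68), Add(Mul(Pow(Add(9, g), -1), Add(-7, g)), g)) = Mul(-103, Add(g, Mul(Pow(Add(9, g), -1), Add(-7, g)))) = Add(Mul(-103, g), Mul(-103, Pow(Add(9, g), -1), Add(-7, g))))
Add(Function('x')(-19), -44264) = Add(Mul(103, Pow(Add(9, -19), -1), Add(7, Mul(-1, Pow(-19, 2)), Mul(-10, -19))), -44264) = Add(Mul(103, Pow(-10, -1), Add(7, Mul(-1, 361), 190)), -44264) = Add(Mul(103, Rational(-1, 10), Add(7, -361, 190)), -44264) = Add(Mul(103, Rational(-1, 10), -164), -44264) = Add(Rational(8446, 5), -44264) = Rational(-212874, 5)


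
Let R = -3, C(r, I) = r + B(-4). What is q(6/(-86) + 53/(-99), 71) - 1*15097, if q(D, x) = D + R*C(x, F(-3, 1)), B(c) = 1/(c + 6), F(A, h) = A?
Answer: -130367263/8514 ≈ -15312.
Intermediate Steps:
B(c) = 1/(6 + c)
C(r, I) = ½ + r (C(r, I) = r + 1/(6 - 4) = r + 1/2 = r + ½ = ½ + r)
q(D, x) = -3/2 + D - 3*x (q(D, x) = D - 3*(½ + x) = D + (-3/2 - 3*x) = -3/2 + D - 3*x)
q(6/(-86) + 53/(-99), 71) - 1*15097 = (-3/2 + (6/(-86) + 53/(-99)) - 3*71) - 1*15097 = (-3/2 + (6*(-1/86) + 53*(-1/99)) - 213) - 15097 = (-3/2 + (-3/43 - 53/99) - 213) - 15097 = (-3/2 - 2576/4257 - 213) - 15097 = -1831405/8514 - 15097 = -130367263/8514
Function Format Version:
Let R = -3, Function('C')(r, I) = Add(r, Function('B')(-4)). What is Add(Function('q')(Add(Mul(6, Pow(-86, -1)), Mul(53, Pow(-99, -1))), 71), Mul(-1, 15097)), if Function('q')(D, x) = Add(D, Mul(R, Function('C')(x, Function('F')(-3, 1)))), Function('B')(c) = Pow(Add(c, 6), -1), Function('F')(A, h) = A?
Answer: Rational(-130367263, 8514) ≈ -15312.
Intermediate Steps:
Function('B')(c) = Pow(Add(6, c), -1)
Function('C')(r, I) = Add(Rational(1, 2), r) (Function('C')(r, I) = Add(r, Pow(Add(6, -4), -1)) = Add(r, Pow(2, -1)) = Add(r, Rational(1, 2)) = Add(Rational(1, 2), r))
Function('q')(D, x) = Add(Rational(-3, 2), D, Mul(-3, x)) (Function('q')(D, x) = Add(D, Mul(-3, Add(Rational(1, 2), x))) = Add(D, Add(Rational(-3, 2), Mul(-3, x))) = Add(Rational(-3, 2), D, Mul(-3, x)))
Add(Function('q')(Add(Mul(6, Pow(-86, -1)), Mul(53, Pow(-99, -1))), 71), Mul(-1, 15097)) = Add(Add(Rational(-3, 2), Add(Mul(6, Pow(-86, -1)), Mul(53, Pow(-99, -1))), Mul(-3, 71)), Mul(-1, 15097)) = Add(Add(Rational(-3, 2), Add(Mul(6, Rational(-1, 86)), Mul(53, Rational(-1, 99))), -213), -15097) = Add(Add(Rational(-3, 2), Add(Rational(-3, 43), Rational(-53, 99)), -213), -15097) = Add(Add(Rational(-3, 2), Rational(-2576, 4257), -213), -15097) = Add(Rational(-1831405, 8514), -15097) = Rational(-130367263, 8514)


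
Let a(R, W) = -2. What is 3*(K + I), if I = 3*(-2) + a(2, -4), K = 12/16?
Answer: -87/4 ≈ -21.750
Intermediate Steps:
K = 3/4 (K = 12*(1/16) = 3/4 ≈ 0.75000)
I = -8 (I = 3*(-2) - 2 = -6 - 2 = -8)
3*(K + I) = 3*(3/4 - 8) = 3*(-29/4) = -87/4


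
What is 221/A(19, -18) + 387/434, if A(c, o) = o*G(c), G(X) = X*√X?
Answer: 387/434 - 221*√19/6498 ≈ 0.74346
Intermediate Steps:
G(X) = X^(3/2)
A(c, o) = o*c^(3/2)
221/A(19, -18) + 387/434 = 221/((-342*√19)) + 387/434 = 221*(-√19/6498) + 387/434 = -221*√19/6498 + 387/434 = 387/434 - 221*√19/6498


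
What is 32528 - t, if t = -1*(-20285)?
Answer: 12243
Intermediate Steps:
t = 20285
32528 - t = 32528 - 1*20285 = 32528 - 20285 = 12243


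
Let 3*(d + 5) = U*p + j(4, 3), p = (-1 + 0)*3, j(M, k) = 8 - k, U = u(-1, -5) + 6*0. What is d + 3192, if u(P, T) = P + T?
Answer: 9584/3 ≈ 3194.7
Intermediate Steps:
U = -6 (U = (-1 - 5) + 6*0 = -6 + 0 = -6)
p = -3 (p = -1*3 = -3)
d = 8/3 (d = -5 + (-6*(-3) + (8 - 1*3))/3 = -5 + (18 + (8 - 3))/3 = -5 + (18 + 5)/3 = -5 + (1/3)*23 = -5 + 23/3 = 8/3 ≈ 2.6667)
d + 3192 = 8/3 + 3192 = 9584/3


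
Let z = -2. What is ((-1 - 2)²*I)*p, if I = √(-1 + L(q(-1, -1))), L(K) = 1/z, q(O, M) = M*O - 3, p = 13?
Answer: 117*I*√6/2 ≈ 143.3*I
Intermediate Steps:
q(O, M) = -3 + M*O
L(K) = -½ (L(K) = 1/(-2) = -½)
I = I*√6/2 (I = √(-1 - ½) = √(-3/2) = I*√6/2 ≈ 1.2247*I)
((-1 - 2)²*I)*p = ((-1 - 2)²*(I*√6/2))*13 = ((-3)²*(I*√6/2))*13 = (9*(I*√6/2))*13 = (9*I*√6/2)*13 = 117*I*√6/2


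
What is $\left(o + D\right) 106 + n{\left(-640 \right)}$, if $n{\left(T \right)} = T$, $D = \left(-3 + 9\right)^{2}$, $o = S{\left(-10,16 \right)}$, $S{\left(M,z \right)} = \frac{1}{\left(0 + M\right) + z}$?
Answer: $\frac{9581}{3} \approx 3193.7$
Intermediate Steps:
$S{\left(M,z \right)} = \frac{1}{M + z}$
$o = \frac{1}{6}$ ($o = \frac{1}{-10 + 16} = \frac{1}{6} \approx 0.16667$)
$D = 36$ ($D = 6^{2} = 36$)
$\left(o + D\right) 106 + n{\left(-640 \right)} = \left(\frac{1}{6} + 36\right) 106 - 640 = \frac{217}{6} \cdot 106 - 640 = \frac{11501}{3} - 640 = \frac{9581}{3}$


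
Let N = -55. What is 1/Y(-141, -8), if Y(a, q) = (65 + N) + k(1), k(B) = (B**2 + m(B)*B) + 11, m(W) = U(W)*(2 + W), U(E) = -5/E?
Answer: 1/7 ≈ 0.14286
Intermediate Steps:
m(W) = -5*(2 + W)/W (m(W) = (-5/W)*(2 + W) = -5*(2 + W)/W)
k(B) = 11 + B**2 + B*(-5 - 10/B) (k(B) = (B**2 + (-5 - 10/B)*B) + 11 = (B**2 + B*(-5 - 10/B)) + 11 = 11 + B**2 + B*(-5 - 10/B))
Y(a, q) = 7 (Y(a, q) = (65 - 55) + (1 + 1**2 - 5*1) = 10 + (1 + 1 - 5) = 10 - 3 = 7)
1/Y(-141, -8) = 1/7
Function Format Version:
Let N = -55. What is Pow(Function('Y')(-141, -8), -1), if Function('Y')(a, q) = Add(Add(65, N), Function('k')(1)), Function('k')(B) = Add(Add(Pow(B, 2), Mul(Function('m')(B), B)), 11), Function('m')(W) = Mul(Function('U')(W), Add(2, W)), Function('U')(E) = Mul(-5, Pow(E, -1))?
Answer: Rational(1, 7) ≈ 0.14286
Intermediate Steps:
Function('m')(W) = Mul(-5, Pow(W, -1), Add(2, W)) (Function('m')(W) = Mul(Mul(-5, Pow(W, -1)), Add(2, W)) = Mul(-5, Pow(W, -1), Add(2, W)))
Function('k')(B) = Add(11, Pow(B, 2), Mul(B, Add(-5, Mul(-10, Pow(B, -1))))) (Function('k')(B) = Add(Add(Pow(B, 2), Mul(Add(-5, Mul(-10, Pow(B, -1))), B)), 11) = Add(Add(Pow(B, 2), Mul(B, Add(-5, Mul(-10, Pow(B, -1))))), 11) = Add(11, Pow(B, 2), Mul(B, Add(-5, Mul(-10, Pow(B, -1))))))
Function('Y')(a, q) = 7 (Function('Y')(a, q) = Add(Add(65, -55), Add(1, Pow(1, 2), Mul(-5, 1))) = Add(10, Add(1, 1, -5)) = Add(10, -3) = 7)
Pow(Function('Y')(-141, -8), -1) = Pow(7, -1) = Rational(1, 7)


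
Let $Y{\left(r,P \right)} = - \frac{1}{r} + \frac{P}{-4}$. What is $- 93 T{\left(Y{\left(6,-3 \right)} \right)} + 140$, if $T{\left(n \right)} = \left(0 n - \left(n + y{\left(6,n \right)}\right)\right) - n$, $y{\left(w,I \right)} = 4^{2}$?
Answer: $\frac{3473}{2} \approx 1736.5$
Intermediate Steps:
$y{\left(w,I \right)} = 16$
$Y{\left(r,P \right)} = - \frac{1}{r} - \frac{P}{4}$ ($Y{\left(r,P \right)} = - \frac{1}{r} + P \left(- \frac{1}{4}\right) = - \frac{1}{r} - \frac{P}{4}$)
$T{\left(n \right)} = -16 - 2 n$ ($T{\left(n \right)} = \left(0 n - \left(n + 16\right)\right) - n = \left(0 - \left(16 + n\right)\right) - n = \left(-16 - n\right) - n = -16 - 2 n$)
$- 93 T{\left(Y{\left(6,-3 \right)} \right)} + 140 = - 93 \left(-16 - 2 \left(- \frac{1}{6} - - \frac{3}{4}\right)\right) + 140 = - 93 \left(-16 - 2 \left(\left(-1\right) \frac{1}{6} + \frac{3}{4}\right)\right) + 140 = - 93 \left(-16 - 2 \left(- \frac{1}{6} + \frac{3}{4}\right)\right) + 140 = - 93 \left(-16 - \frac{7}{6}\right) + 140 = \left(-93\right) \left(- \frac{103}{6}\right) + 140 = \frac{3193}{2} + 140 = \frac{3473}{2}$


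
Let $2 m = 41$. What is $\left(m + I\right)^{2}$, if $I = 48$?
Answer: $\frac{18769}{4} \approx 4692.3$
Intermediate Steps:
$m = \frac{41}{2}$ ($m = \frac{1}{2} \cdot 41 = \frac{41}{2} \approx 20.5$)
$\left(m + I\right)^{2} = \left(\frac{41}{2} + 48\right)^{2} = \left(\frac{137}{2}\right)^{2} = \frac{18769}{4}$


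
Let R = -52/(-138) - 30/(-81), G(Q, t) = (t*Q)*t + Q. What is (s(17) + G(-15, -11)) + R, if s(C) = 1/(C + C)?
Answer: -38622223/21114 ≈ -1829.2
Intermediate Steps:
G(Q, t) = Q + Q*t² (G(Q, t) = (Q*t)*t + Q = Q*t² + Q = Q + Q*t²)
s(C) = 1/(2*C)
R = 464/621 (R = -52*(-1/138) - 30*(-1/81) = 26/69 + 10/27 = 464/621 ≈ 0.74718)
(s(17) + G(-15, -11)) + R = ((½)/17 - 15*(1 + (-11)²)) + 464/621 = ((½)*(1/17) - 15*(1 + 121)) + 464/621 = (1/34 - 15*122) + 464/621 = (1/34 - 1830) + 464/621 = -62219/34 + 464/621 = -38622223/21114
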